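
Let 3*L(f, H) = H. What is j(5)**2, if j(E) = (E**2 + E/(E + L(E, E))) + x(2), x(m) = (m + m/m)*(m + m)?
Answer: 22801/16 ≈ 1425.1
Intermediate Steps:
L(f, H) = H/3
x(m) = 2*m*(1 + m) (x(m) = (m + 1)*(2*m) = (1 + m)*(2*m) = 2*m*(1 + m))
j(E) = 51/4 + E**2 (j(E) = (E**2 + E/(E + E/3)) + 2*2*(1 + 2) = (E**2 + E/((4*E/3))) + 2*2*3 = (E**2 + (3/(4*E))*E) + 12 = (E**2 + 3/4) + 12 = (3/4 + E**2) + 12 = 51/4 + E**2)
j(5)**2 = (51/4 + 5**2)**2 = (51/4 + 25)**2 = (151/4)**2 = 22801/16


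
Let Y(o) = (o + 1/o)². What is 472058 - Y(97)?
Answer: 4353045622/9409 ≈ 4.6265e+5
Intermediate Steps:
472058 - Y(97) = 472058 - (1 + 97²)²/97² = 472058 - (1 + 9409)²/9409 = 472058 - 9410²/9409 = 472058 - 88548100/9409 = 4353045622/9409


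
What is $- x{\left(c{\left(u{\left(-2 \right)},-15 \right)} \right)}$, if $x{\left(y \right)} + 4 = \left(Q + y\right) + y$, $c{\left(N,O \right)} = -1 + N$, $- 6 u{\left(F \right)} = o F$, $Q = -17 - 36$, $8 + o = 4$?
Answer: $\frac{185}{3} \approx 61.667$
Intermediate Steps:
$o = -4$ ($o = -8 + 4 = -4$)
$Q = -53$ ($Q = -17 - 36 = -53$)
$u{\left(F \right)} = \frac{2 F}{3}$ ($u{\left(F \right)} = - \frac{\left(-4\right) F}{6} = \frac{2 F}{3}$)
$x{\left(y \right)} = -57 + 2 y$ ($x{\left(y \right)} = -4 + \left(\left(-53 + y\right) + y\right) = -4 + \left(-53 + 2 y\right) = -57 + 2 y$)
$- x{\left(c{\left(u{\left(-2 \right)},-15 \right)} \right)} = - (-57 + 2 \left(-1 + \frac{2}{3} \left(-2\right)\right)) = - (-57 + 2 \left(-1 - \frac{4}{3}\right)) = - (-57 + 2 \left(- \frac{7}{3}\right)) = - (-57 - \frac{14}{3}) = \left(-1\right) \left(- \frac{185}{3}\right) = \frac{185}{3}$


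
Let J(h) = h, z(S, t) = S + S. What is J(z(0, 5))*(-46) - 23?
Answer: -23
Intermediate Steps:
z(S, t) = 2*S
J(z(0, 5))*(-46) - 23 = (2*0)*(-46) - 23 = 0*(-46) - 23 = 0 - 23 = -23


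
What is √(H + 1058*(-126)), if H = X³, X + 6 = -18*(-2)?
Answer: 6*I*√2953 ≈ 326.05*I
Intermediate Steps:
X = 30 (X = -6 - 18*(-2) = -6 + 36 = 30)
H = 27000 (H = 30³ = 27000)
√(H + 1058*(-126)) = √(27000 + 1058*(-126)) = √(27000 - 133308) = √(-106308) = 6*I*√2953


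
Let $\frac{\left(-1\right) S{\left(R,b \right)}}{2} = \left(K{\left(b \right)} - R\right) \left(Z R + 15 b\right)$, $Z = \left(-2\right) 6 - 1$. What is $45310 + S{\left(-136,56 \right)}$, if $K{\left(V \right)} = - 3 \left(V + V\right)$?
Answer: $1088510$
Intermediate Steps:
$Z = -13$ ($Z = -12 - 1 = -13$)
$K{\left(V \right)} = - 6 V$ ($K{\left(V \right)} = - 3 \cdot 2 V = - 6 V$)
$S{\left(R,b \right)} = - 2 \left(- R - 6 b\right) \left(- 13 R + 15 b\right)$ ($S{\left(R,b \right)} = - 2 \left(- 6 b - R\right) \left(- 13 R + 15 b\right) = - 2 \left(- R - 6 b\right) \left(- 13 R + 15 b\right)$)
$45310 + S{\left(-136,56 \right)} = 45310 - \left(-959616 - 564480 + 480896\right) = 45310 + \left(\left(-26\right) 18496 + 180 \cdot 3136 + 959616\right) = 45310 + \left(-480896 + 564480 + 959616\right) = 45310 + 1043200 = 1088510$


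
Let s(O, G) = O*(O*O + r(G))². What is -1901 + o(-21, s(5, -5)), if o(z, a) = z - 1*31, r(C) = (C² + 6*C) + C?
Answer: -1953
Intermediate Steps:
r(C) = C² + 7*C
s(O, G) = O*(O² + G*(7 + G))² (s(O, G) = O*(O*O + G*(7 + G))² = O*(O² + G*(7 + G))²)
o(z, a) = -31 + z (o(z, a) = z - 31 = -31 + z)
-1901 + o(-21, s(5, -5)) = -1901 + (-31 - 21) = -1901 - 52 = -1953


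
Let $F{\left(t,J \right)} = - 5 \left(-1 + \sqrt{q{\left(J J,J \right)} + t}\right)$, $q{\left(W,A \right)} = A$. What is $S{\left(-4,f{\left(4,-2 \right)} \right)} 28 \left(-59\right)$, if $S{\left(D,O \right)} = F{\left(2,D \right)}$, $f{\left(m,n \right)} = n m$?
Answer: $-8260 + 8260 i \sqrt{2} \approx -8260.0 + 11681.0 i$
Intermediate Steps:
$f{\left(m,n \right)} = m n$
$F{\left(t,J \right)} = 5 - 5 \sqrt{J + t}$ ($F{\left(t,J \right)} = - 5 \left(-1 + \sqrt{J + t}\right) = 5 - 5 \sqrt{J + t}$)
$S{\left(D,O \right)} = 5 - 5 \sqrt{2 + D}$ ($S{\left(D,O \right)} = 5 - 5 \sqrt{D + 2} = 5 - 5 \sqrt{2 + D}$)
$S{\left(-4,f{\left(4,-2 \right)} \right)} 28 \left(-59\right) = \left(5 - 5 \sqrt{2 - 4}\right) 28 \left(-59\right) = \left(5 - 5 \sqrt{-2}\right) 28 \left(-59\right) = \left(5 - 5 i \sqrt{2}\right) 28 \left(-59\right) = \left(140 - 140 i \sqrt{2}\right) \left(-59\right) = -8260 + 8260 i \sqrt{2}$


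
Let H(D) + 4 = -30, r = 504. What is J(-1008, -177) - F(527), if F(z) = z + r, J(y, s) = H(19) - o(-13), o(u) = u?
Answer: -1052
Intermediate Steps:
H(D) = -34 (H(D) = -4 - 30 = -34)
J(y, s) = -21 (J(y, s) = -34 - 1*(-13) = -34 + 13 = -21)
F(z) = 504 + z (F(z) = z + 504 = 504 + z)
J(-1008, -177) - F(527) = -21 - (504 + 527) = -21 - 1*1031 = -21 - 1031 = -1052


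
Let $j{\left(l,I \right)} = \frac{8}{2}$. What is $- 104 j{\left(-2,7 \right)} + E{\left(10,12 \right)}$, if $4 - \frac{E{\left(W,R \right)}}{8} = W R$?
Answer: $-1344$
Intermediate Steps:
$j{\left(l,I \right)} = 4$ ($j{\left(l,I \right)} = 8 \cdot \frac{1}{2} = 4$)
$E{\left(W,R \right)} = 32 - 8 R W$ ($E{\left(W,R \right)} = 32 - 8 W R = 32 - 8 R W$)
$- 104 j{\left(-2,7 \right)} + E{\left(10,12 \right)} = \left(-104\right) 4 + \left(32 - 96 \cdot 10\right) = -416 + \left(32 - 960\right) = -416 - 928 = -1344$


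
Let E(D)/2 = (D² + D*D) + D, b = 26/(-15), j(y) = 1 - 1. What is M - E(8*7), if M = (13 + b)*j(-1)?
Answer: -12656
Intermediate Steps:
j(y) = 0
b = -26/15 (b = 26*(-1/15) = -26/15 ≈ -1.7333)
E(D) = 2*D + 4*D² (E(D) = 2*((D² + D*D) + D) = 2*((D² + D²) + D) = 2*(2*D² + D) = 2*(D + 2*D²) = 2*D + 4*D²)
M = 0 (M = (13 - 26/15)*0 = (169/15)*0 = 0)
M - E(8*7) = 0 - 2*8*7*(1 + 2*(8*7)) = 0 - 2*56*(1 + 2*56) = 0 - 2*56*(1 + 112) = 0 - 2*56*113 = 0 - 1*12656 = 0 - 12656 = -12656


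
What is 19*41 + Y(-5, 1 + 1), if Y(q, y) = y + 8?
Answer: 789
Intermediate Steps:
Y(q, y) = 8 + y
19*41 + Y(-5, 1 + 1) = 19*41 + (8 + (1 + 1)) = 779 + (8 + 2) = 779 + 10 = 789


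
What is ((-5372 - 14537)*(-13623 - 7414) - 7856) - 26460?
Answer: 418791317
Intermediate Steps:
((-5372 - 14537)*(-13623 - 7414) - 7856) - 26460 = (-19909*(-21037) - 7856) - 26460 = (418825633 - 7856) - 26460 = 418817777 - 26460 = 418791317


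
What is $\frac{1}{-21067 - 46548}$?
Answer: $- \frac{1}{67615} \approx -1.479 \cdot 10^{-5}$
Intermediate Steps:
$\frac{1}{-21067 - 46548} = \frac{1}{-67615} = - \frac{1}{67615}$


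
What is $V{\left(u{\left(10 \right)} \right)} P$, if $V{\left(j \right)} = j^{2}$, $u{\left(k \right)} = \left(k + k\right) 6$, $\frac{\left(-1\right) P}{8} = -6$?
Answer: $691200$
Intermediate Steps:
$P = 48$ ($P = \left(-8\right) \left(-6\right) = 48$)
$u{\left(k \right)} = 12 k$ ($u{\left(k \right)} = 2 k 6 = 12 k$)
$V{\left(u{\left(10 \right)} \right)} P = \left(12 \cdot 10\right)^{2} \cdot 48 = 120^{2} \cdot 48 = 14400 \cdot 48 = 691200$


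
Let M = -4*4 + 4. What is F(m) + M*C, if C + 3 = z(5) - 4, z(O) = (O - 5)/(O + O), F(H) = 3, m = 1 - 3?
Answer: 87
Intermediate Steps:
m = -2
M = -12 (M = -16 + 4 = -12)
z(O) = (-5 + O)/(2*O) (z(O) = (-5 + O)/((2*O)) = (-5 + O)*(1/(2*O)) = (-5 + O)/(2*O))
C = -7 (C = -3 + ((½)*(-5 + 5)/5 - 4) = -3 + ((½)*(⅕)*0 - 4) = -3 + (0 - 4) = -3 - 4 = -7)
F(m) + M*C = 3 - 12*(-7) = 3 + 84 = 87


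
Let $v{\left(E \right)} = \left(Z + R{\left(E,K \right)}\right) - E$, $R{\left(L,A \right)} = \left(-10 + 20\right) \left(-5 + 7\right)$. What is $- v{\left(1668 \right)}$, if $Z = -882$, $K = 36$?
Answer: $2530$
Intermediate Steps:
$R{\left(L,A \right)} = 20$ ($R{\left(L,A \right)} = 10 \cdot 2 = 20$)
$v{\left(E \right)} = -862 - E$ ($v{\left(E \right)} = \left(-882 + 20\right) - E = -862 - E$)
$- v{\left(1668 \right)} = - (-862 - 1668) = \left(-1\right) \left(-2530\right) = 2530$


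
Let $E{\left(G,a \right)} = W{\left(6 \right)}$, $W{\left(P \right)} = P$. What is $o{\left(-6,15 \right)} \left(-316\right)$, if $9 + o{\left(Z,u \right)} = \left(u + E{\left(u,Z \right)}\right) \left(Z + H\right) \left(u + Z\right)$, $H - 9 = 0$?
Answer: $-176328$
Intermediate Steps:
$E{\left(G,a \right)} = 6$
$H = 9$ ($H = 9 + 0 = 9$)
$o{\left(Z,u \right)} = -9 + \left(6 + u\right) \left(9 + Z\right) \left(Z + u\right)$ ($o{\left(Z,u \right)} = -9 + \left(u + 6\right) \left(Z + 9\right) \left(u + Z\right) = -9 + \left(6 + u\right) \left(9 + Z\right) \left(Z + u\right)$)
$o{\left(-6,15 \right)} \left(-316\right) = \left(-9 + 6 \left(-6\right)^{2} + 9 \cdot 15^{2} + 54 \left(-6\right) + 54 \cdot 15 - 6 \cdot 15^{2} + 15 \left(-6\right)^{2} + 15 \left(-6\right) 15\right) \left(-316\right) = \left(-9 + 6 \cdot 36 + 9 \cdot 225 - 324 + 810 - 1350 + 15 \cdot 36 - 1350\right) \left(-316\right) = \left(-9 + 216 + 2025 - 324 + 810 - 1350 + 540 - 1350\right) \left(-316\right) = 558 \left(-316\right) = -176328$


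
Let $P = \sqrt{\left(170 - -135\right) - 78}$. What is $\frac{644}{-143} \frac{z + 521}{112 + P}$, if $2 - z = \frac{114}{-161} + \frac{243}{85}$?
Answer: $- \frac{245635712}{11516395} + \frac{2193176 \sqrt{227}}{11516395} \approx -18.46$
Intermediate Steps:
$z = - \frac{2063}{13685}$ ($z = 2 - \left(\frac{114}{-161} + \frac{243}{85}\right) = 2 - \left(114 \left(- \frac{1}{161}\right) + 243 \cdot \frac{1}{85}\right) = 2 - \left(- \frac{114}{161} + \frac{243}{85}\right) = 2 - \frac{29433}{13685} = - \frac{2063}{13685} \approx -0.15075$)
$P = \sqrt{227}$ ($P = \sqrt{\left(170 + 135\right) - 78} = \sqrt{305 - 78} = \sqrt{227} \approx 15.067$)
$\frac{644}{-143} \frac{z + 521}{112 + P} = \frac{644}{-143} \frac{- \frac{2063}{13685} + 521}{112 + \sqrt{227}} = 644 \left(- \frac{1}{143}\right) \frac{7127822}{13685 \left(112 + \sqrt{227}\right)} = - \frac{644 \frac{7127822}{13685 \left(112 + \sqrt{227}\right)}}{143} = - \frac{2193176}{935 \left(112 + \sqrt{227}\right)}$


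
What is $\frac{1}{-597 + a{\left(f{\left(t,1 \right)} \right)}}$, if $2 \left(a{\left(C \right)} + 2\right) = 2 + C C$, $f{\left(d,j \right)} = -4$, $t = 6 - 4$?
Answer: $- \frac{1}{590} \approx -0.0016949$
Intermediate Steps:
$t = 2$
$a{\left(C \right)} = -1 + \frac{C^{2}}{2}$ ($a{\left(C \right)} = -2 + \frac{2 + C C}{2} = -2 + \frac{2 + C^{2}}{2} = -2 + \left(1 + \frac{C^{2}}{2}\right) = -1 + \frac{C^{2}}{2}$)
$\frac{1}{-597 + a{\left(f{\left(t,1 \right)} \right)}} = \frac{1}{-597 - \left(1 - \frac{\left(-4\right)^{2}}{2}\right)} = \frac{1}{-597 + \left(-1 + \frac{1}{2} \cdot 16\right)} = \frac{1}{-597 + \left(-1 + 8\right)} = \frac{1}{-597 + 7} = \frac{1}{-590} = - \frac{1}{590}$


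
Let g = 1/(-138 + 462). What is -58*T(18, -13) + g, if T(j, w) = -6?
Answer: 112753/324 ≈ 348.00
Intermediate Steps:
g = 1/324 ≈ 0.0030864
-58*T(18, -13) + g = -58*(-6) + 1/324 = 348 + 1/324 = 112753/324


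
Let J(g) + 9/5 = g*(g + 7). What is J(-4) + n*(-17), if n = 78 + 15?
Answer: -7974/5 ≈ -1594.8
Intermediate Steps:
J(g) = -9/5 + g*(7 + g) (J(g) = -9/5 + g*(g + 7) = -9/5 + g*(7 + g))
n = 93
J(-4) + n*(-17) = (-9/5 + (-4)² + 7*(-4)) + 93*(-17) = (-9/5 + 16 - 28) - 1581 = -69/5 - 1581 = -7974/5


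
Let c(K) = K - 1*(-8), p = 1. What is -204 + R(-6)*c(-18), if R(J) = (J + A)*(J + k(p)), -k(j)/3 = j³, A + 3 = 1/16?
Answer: -8067/8 ≈ -1008.4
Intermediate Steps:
A = -47/16 (A = -3 + 1/16 = -47/16 ≈ -2.9375)
c(K) = 8 + K (c(K) = K + 8 = 8 + K)
k(j) = -3*j³
R(J) = (-3 + J)*(-47/16 + J) (R(J) = (J - 47/16)*(J - 3*1³) = (-47/16 + J)*(J - 3*1) = (-47/16 + J)*(J - 3) = (-47/16 + J)*(-3 + J) = (-3 + J)*(-47/16 + J))
-204 + R(-6)*c(-18) = -204 + (141/16 + (-6)² - 95/16*(-6))*(8 - 18) = -204 + (141/16 + 36 + 285/8)*(-10) = -204 + (1287/16)*(-10) = -204 - 6435/8 = -8067/8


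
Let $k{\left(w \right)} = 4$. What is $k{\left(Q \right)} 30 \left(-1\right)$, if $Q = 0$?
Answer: $-120$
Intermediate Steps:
$k{\left(Q \right)} 30 \left(-1\right) = 4 \cdot 30 \left(-1\right) = 4 \left(-30\right) = -120$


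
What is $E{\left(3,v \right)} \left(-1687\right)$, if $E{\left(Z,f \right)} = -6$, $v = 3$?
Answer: $10122$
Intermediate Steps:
$E{\left(3,v \right)} \left(-1687\right) = \left(-6\right) \left(-1687\right) = 10122$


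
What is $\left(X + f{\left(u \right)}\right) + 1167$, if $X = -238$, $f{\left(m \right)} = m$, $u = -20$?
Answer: $909$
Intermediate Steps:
$\left(X + f{\left(u \right)}\right) + 1167 = \left(-238 - 20\right) + 1167 = -258 + 1167 = 909$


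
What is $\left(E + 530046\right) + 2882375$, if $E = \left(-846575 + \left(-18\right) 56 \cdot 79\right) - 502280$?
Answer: $1983934$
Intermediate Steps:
$E = -1428487$ ($E = \left(-846575 - 79632\right) - 502280 = -926207 - 502280 = -1428487$)
$\left(E + 530046\right) + 2882375 = \left(-1428487 + 530046\right) + 2882375 = -898441 + 2882375 = 1983934$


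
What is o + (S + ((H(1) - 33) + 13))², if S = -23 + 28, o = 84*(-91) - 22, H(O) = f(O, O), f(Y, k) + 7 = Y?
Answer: -7225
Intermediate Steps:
f(Y, k) = -7 + Y
H(O) = -7 + O
o = -7666 (o = -7644 - 22 = -7666)
S = 5
o + (S + ((H(1) - 33) + 13))² = -7666 + (5 + (((-7 + 1) - 33) + 13))² = -7666 + (5 + ((-6 - 33) + 13))² = -7666 + (5 + (-39 + 13))² = -7666 + (5 - 26)² = -7666 + (-21)² = -7666 + 441 = -7225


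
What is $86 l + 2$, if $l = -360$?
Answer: $-30958$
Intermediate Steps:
$86 l + 2 = 86 \left(-360\right) + 2 = -30960 + 2 = -30958$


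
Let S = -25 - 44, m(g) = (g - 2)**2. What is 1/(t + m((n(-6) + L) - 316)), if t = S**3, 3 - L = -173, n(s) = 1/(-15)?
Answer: -225/69373364 ≈ -3.2433e-6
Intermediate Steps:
n(s) = -1/15
L = 176 (L = 3 - 1*(-173) = 3 + 173 = 176)
m(g) = (-2 + g)**2
S = -69
t = -328509 (t = (-69)**3 = -328509)
1/(t + m((n(-6) + L) - 316)) = 1/(-328509 + (-2 + ((-1/15 + 176) - 316))**2) = 1/(-328509 + (-2 + (2639/15 - 316))**2) = 1/(-328509 + (-2 - 2101/15)**2) = 1/(-328509 + (-2131/15)**2) = 1/(-328509 + 4541161/225) = 1/(-69373364/225) = -225/69373364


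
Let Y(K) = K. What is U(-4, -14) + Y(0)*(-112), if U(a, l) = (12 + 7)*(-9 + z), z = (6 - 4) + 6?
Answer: -19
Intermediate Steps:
z = 8 (z = 2 + 6 = 8)
U(a, l) = -19 (U(a, l) = (12 + 7)*(-9 + 8) = 19*(-1) = -19)
U(-4, -14) + Y(0)*(-112) = -19 + 0*(-112) = -19 + 0 = -19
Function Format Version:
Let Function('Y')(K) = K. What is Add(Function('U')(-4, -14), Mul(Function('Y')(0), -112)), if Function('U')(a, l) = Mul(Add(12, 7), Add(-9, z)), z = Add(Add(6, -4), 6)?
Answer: -19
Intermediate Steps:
z = 8 (z = Add(2, 6) = 8)
Function('U')(a, l) = -19 (Function('U')(a, l) = Mul(Add(12, 7), Add(-9, 8)) = Mul(19, -1) = -19)
Add(Function('U')(-4, -14), Mul(Function('Y')(0), -112)) = Add(-19, Mul(0, -112)) = Add(-19, 0) = -19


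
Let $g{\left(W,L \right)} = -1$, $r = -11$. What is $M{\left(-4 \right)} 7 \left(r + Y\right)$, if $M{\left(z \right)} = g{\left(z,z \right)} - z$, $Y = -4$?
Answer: $-315$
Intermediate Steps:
$M{\left(z \right)} = -1 - z$
$M{\left(-4 \right)} 7 \left(r + Y\right) = \left(-1 - -4\right) 7 \left(-11 - 4\right) = \left(-1 + 4\right) 7 \left(-15\right) = 3 \cdot 7 \left(-15\right) = 21 \left(-15\right) = -315$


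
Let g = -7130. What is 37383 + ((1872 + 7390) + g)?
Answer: 39515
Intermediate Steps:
37383 + ((1872 + 7390) + g) = 37383 + ((1872 + 7390) - 7130) = 37383 + (9262 - 7130) = 37383 + 2132 = 39515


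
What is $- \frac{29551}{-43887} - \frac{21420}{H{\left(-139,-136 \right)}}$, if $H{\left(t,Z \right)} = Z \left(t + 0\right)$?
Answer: $- \frac{5609227}{12200586} \approx -0.45975$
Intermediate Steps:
$H{\left(t,Z \right)} = Z t$
$- \frac{29551}{-43887} - \frac{21420}{H{\left(-139,-136 \right)}} = - \frac{29551}{-43887} - \frac{21420}{\left(-136\right) \left(-139\right)} = \left(-29551\right) \left(- \frac{1}{43887}\right) - \frac{21420}{18904} = \frac{29551}{43887} - \frac{315}{278} = - \frac{5609227}{12200586}$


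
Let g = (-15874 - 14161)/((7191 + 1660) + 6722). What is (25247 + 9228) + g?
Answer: 536849140/15573 ≈ 34473.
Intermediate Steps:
g = -30035/15573 (g = -30035/(8851 + 6722) = -30035/15573 ≈ -1.9287)
(25247 + 9228) + g = (25247 + 9228) - 30035/15573 = 34475 - 30035/15573 = 536849140/15573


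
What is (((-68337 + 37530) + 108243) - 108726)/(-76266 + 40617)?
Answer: 10430/11883 ≈ 0.87772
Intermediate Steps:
(((-68337 + 37530) + 108243) - 108726)/(-76266 + 40617) = ((-30807 + 108243) - 108726)/(-35649) = (77436 - 108726)*(-1/35649) = -31290*(-1/35649) = 10430/11883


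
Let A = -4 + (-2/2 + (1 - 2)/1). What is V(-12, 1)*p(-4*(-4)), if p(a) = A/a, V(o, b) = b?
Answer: -3/8 ≈ -0.37500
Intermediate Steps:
A = -6 (A = -4 + (-2*1/2 - 1*1) = -4 + (-1 - 1) = -4 - 2 = -6)
p(a) = -6/a
V(-12, 1)*p(-4*(-4)) = 1*(-6/((-4*(-4)))) = 1*(-6/16) = 1*(-6*1/16) = 1*(-3/8) = -3/8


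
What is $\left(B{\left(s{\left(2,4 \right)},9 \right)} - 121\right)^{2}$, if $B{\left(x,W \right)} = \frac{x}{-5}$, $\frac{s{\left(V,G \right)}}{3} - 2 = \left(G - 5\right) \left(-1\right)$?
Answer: $\frac{376996}{25} \approx 15080.0$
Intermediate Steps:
$s{\left(V,G \right)} = 21 - 3 G$ ($s{\left(V,G \right)} = 6 + 3 \left(G - 5\right) \left(-1\right) = 6 + 3 \left(-5 + G\right) \left(-1\right) = 6 + 3 \left(5 - G\right) = 6 - \left(-15 + 3 G\right) = 21 - 3 G$)
$B{\left(x,W \right)} = - \frac{x}{5}$ ($B{\left(x,W \right)} = x \left(- \frac{1}{5}\right) = - \frac{x}{5}$)
$\left(B{\left(s{\left(2,4 \right)},9 \right)} - 121\right)^{2} = \left(- \frac{21 - 12}{5} - 121\right)^{2} = \left(\left(- \frac{1}{5}\right) 9 - 121\right)^{2} = \left(- \frac{9}{5} - 121\right)^{2} = \left(- \frac{614}{5}\right)^{2} = \frac{376996}{25}$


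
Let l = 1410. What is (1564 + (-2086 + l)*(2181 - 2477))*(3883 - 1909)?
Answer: 398076840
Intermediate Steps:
(1564 + (-2086 + l)*(2181 - 2477))*(3883 - 1909) = (1564 + (-2086 + 1410)*(2181 - 2477))*(3883 - 1909) = (1564 - 676*(-296))*1974 = (1564 + 200096)*1974 = 201660*1974 = 398076840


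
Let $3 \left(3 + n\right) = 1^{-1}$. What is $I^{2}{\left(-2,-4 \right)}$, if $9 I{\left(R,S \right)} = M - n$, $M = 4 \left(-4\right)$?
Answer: $\frac{1600}{729} \approx 2.1948$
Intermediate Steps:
$M = -16$
$n = - \frac{8}{3}$ ($n = -3 + \frac{1}{3 \cdot 1} = -3 + \frac{1}{3} \cdot 1 = -3 + \frac{1}{3} = - \frac{8}{3} \approx -2.6667$)
$I{\left(R,S \right)} = - \frac{40}{27}$ ($I{\left(R,S \right)} = \frac{-16 - - \frac{8}{3}}{9} = \frac{-16 + \frac{8}{3}}{9} = \frac{1}{9} \left(- \frac{40}{3}\right) = - \frac{40}{27}$)
$I^{2}{\left(-2,-4 \right)} = \left(- \frac{40}{27}\right)^{2} = \frac{1600}{729}$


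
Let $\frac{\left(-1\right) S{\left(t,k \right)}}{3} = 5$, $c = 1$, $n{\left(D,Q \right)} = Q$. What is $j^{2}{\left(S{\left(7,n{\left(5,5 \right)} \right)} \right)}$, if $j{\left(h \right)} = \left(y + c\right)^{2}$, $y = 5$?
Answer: $1296$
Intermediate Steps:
$S{\left(t,k \right)} = -15$ ($S{\left(t,k \right)} = \left(-3\right) 5 = -15$)
$j{\left(h \right)} = 36$ ($j{\left(h \right)} = \left(5 + 1\right)^{2} = 6^{2} = 36$)
$j^{2}{\left(S{\left(7,n{\left(5,5 \right)} \right)} \right)} = 36^{2} = 1296$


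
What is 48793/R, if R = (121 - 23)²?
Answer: 48793/9604 ≈ 5.0805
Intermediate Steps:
R = 9604 (R = 98² = 9604)
48793/R = 48793/9604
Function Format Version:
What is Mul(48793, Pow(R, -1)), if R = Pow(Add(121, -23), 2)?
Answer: Rational(48793, 9604) ≈ 5.0805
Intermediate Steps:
R = 9604 (R = Pow(98, 2) = 9604)
Mul(48793, Pow(R, -1)) = Mul(48793, Pow(9604, -1)) = Mul(48793, Rational(1, 9604)) = Rational(48793, 9604)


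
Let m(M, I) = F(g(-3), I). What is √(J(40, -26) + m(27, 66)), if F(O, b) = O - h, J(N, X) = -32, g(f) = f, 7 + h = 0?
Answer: 2*I*√7 ≈ 5.2915*I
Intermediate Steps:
h = -7 (h = -7 + 0 = -7)
F(O, b) = 7 + O (F(O, b) = O - 1*(-7) = O + 7 = 7 + O)
m(M, I) = 4 (m(M, I) = 7 - 3 = 4)
√(J(40, -26) + m(27, 66)) = √(-32 + 4) = √(-28) = 2*I*√7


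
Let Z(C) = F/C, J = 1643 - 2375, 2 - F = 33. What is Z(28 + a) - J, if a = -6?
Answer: 16073/22 ≈ 730.59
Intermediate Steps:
F = -31 (F = 2 - 1*33 = 2 - 33 = -31)
J = -732
Z(C) = -31/C
Z(28 + a) - J = -31/(28 - 6) - 1*(-732) = -31/22 + 732 = 16073/22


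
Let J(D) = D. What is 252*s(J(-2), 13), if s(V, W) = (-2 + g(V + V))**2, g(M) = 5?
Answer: 2268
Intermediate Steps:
s(V, W) = 9 (s(V, W) = (-2 + 5)**2 = 3**2 = 9)
252*s(J(-2), 13) = 252*9 = 2268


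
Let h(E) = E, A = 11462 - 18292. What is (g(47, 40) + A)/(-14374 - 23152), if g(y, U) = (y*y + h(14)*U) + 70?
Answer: 3991/37526 ≈ 0.10635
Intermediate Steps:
A = -6830
g(y, U) = 70 + y**2 + 14*U (g(y, U) = (y*y + 14*U) + 70 = (y**2 + 14*U) + 70 = 70 + y**2 + 14*U)
(g(47, 40) + A)/(-14374 - 23152) = ((70 + 47**2 + 14*40) - 6830)/(-14374 - 23152) = ((70 + 2209 + 560) - 6830)/(-37526) = (2839 - 6830)*(-1/37526) = -3991*(-1/37526) = 3991/37526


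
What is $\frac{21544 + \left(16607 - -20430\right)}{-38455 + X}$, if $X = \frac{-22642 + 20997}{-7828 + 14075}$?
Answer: $- \frac{365955507}{240230030} \approx -1.5234$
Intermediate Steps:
$X = - \frac{1645}{6247} \approx -0.26333$
$\frac{21544 + \left(16607 - -20430\right)}{-38455 + X} = \frac{21544 + \left(16607 - -20430\right)}{-38455 - \frac{1645}{6247}} = \frac{21544 + \left(16607 + 20430\right)}{- \frac{240230030}{6247}} = \left(21544 + 37037\right) \left(- \frac{6247}{240230030}\right) = 58581 \left(- \frac{6247}{240230030}\right) = - \frac{365955507}{240230030}$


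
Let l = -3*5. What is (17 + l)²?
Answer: 4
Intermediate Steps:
l = -15
(17 + l)² = (17 - 15)² = 2² = 4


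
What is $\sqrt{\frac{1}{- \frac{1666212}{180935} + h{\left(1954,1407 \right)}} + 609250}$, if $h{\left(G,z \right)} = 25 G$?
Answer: $\frac{\sqrt{47577989601091197907580030}}{8837008538} \approx 780.54$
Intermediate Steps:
$\sqrt{\frac{1}{- \frac{1666212}{180935} + h{\left(1954,1407 \right)}} + 609250} = \sqrt{\frac{1}{- \frac{1666212}{180935} + 25 \cdot 1954} + 609250} = \sqrt{\frac{1}{\left(-1666212\right) \frac{1}{180935} + 48850} + 609250} = \sqrt{\frac{1}{- \frac{1666212}{180935} + 48850} + 609250} = \sqrt{\frac{1}{\frac{8837008538}{180935}} + 609250} = \sqrt{\frac{180935}{8837008538} + 609250} = \sqrt{\frac{5383947451957435}{8837008538}} = \frac{\sqrt{47577989601091197907580030}}{8837008538}$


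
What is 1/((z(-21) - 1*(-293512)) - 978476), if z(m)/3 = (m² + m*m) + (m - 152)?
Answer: -1/682837 ≈ -1.4645e-6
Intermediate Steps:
z(m) = -456 + 3*m + 6*m² (z(m) = 3*((m² + m*m) + (m - 152)) = 3*((m² + m²) + (-152 + m)) = 3*(2*m² + (-152 + m)) = 3*(-152 + m + 2*m²) = -456 + 3*m + 6*m²)
1/((z(-21) - 1*(-293512)) - 978476) = 1/(((-456 + 3*(-21) + 6*(-21)²) - 1*(-293512)) - 978476) = 1/(((-456 - 63 + 6*441) + 293512) - 978476) = 1/(((-456 - 63 + 2646) + 293512) - 978476) = 1/((2127 + 293512) - 978476) = 1/(295639 - 978476) = 1/(-682837) = -1/682837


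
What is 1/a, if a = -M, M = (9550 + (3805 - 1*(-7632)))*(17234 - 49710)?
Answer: 1/681573812 ≈ 1.4672e-9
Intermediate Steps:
M = -681573812 (M = (9550 + (3805 + 7632))*(-32476) = (9550 + 11437)*(-32476) = 20987*(-32476) = -681573812)
a = 681573812 (a = -1*(-681573812) = 681573812)
1/a = 1/681573812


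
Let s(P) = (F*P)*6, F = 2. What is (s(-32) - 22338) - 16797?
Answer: -39519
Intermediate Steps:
s(P) = 12*P (s(P) = (2*P)*6 = 12*P)
(s(-32) - 22338) - 16797 = (12*(-32) - 22338) - 16797 = (-384 - 22338) - 16797 = -22722 - 16797 = -39519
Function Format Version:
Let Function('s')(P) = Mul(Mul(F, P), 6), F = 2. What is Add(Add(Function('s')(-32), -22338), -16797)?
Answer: -39519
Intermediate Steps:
Function('s')(P) = Mul(12, P) (Function('s')(P) = Mul(Mul(2, P), 6) = Mul(12, P))
Add(Add(Function('s')(-32), -22338), -16797) = Add(Add(Mul(12, -32), -22338), -16797) = Add(Add(-384, -22338), -16797) = Add(-22722, -16797) = -39519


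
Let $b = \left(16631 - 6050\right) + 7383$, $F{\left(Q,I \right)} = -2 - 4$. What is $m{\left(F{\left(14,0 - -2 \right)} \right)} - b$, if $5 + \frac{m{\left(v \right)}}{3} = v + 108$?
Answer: $-17673$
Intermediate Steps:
$F{\left(Q,I \right)} = -6$ ($F{\left(Q,I \right)} = -2 - 4 = -6$)
$m{\left(v \right)} = 309 + 3 v$ ($m{\left(v \right)} = -15 + 3 \left(v + 108\right) = -15 + 3 \left(108 + v\right) = -15 + \left(324 + 3 v\right) = 309 + 3 v$)
$b = 17964$ ($b = 10581 + 7383 = 17964$)
$m{\left(F{\left(14,0 - -2 \right)} \right)} - b = \left(309 + 3 \left(-6\right)\right) - 17964 = \left(309 - 18\right) - 17964 = 291 - 17964 = -17673$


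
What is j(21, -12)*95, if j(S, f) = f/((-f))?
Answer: -95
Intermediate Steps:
j(S, f) = -1 (j(S, f) = (-1/f)*f = -1)
j(21, -12)*95 = -1*95 = -95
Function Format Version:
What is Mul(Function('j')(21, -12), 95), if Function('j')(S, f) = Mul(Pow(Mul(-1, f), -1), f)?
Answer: -95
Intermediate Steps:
Function('j')(S, f) = -1 (Function('j')(S, f) = Mul(Mul(-1, Pow(f, -1)), f) = -1)
Mul(Function('j')(21, -12), 95) = Mul(-1, 95) = -95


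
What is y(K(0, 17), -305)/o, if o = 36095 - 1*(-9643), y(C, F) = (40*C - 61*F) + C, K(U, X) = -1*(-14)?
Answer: 2131/5082 ≈ 0.41932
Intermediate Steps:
K(U, X) = 14
y(C, F) = -61*F + 41*C (y(C, F) = (-61*F + 40*C) + C = -61*F + 41*C)
o = 45738 (o = 36095 + 9643 = 45738)
y(K(0, 17), -305)/o = (-61*(-305) + 41*14)/45738 = (18605 + 574)*(1/45738) = 19179*(1/45738) = 2131/5082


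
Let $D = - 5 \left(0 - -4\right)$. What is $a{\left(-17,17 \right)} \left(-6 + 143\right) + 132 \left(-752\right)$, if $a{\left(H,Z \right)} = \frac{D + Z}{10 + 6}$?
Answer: $- \frac{1588635}{16} \approx -99290.0$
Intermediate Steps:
$D = -20$ ($D = - 5 \left(0 + 4\right) = \left(-5\right) 4 = -20$)
$a{\left(H,Z \right)} = - \frac{5}{4} + \frac{Z}{16}$ ($a{\left(H,Z \right)} = \frac{-20 + Z}{10 + 6} = \frac{-20 + Z}{16} = \left(-20 + Z\right) \frac{1}{16} = - \frac{5}{4} + \frac{Z}{16}$)
$a{\left(-17,17 \right)} \left(-6 + 143\right) + 132 \left(-752\right) = \left(- \frac{5}{4} + \frac{1}{16} \cdot 17\right) \left(-6 + 143\right) + 132 \left(-752\right) = \left(- \frac{5}{4} + \frac{17}{16}\right) 137 - 99264 = \left(- \frac{3}{16}\right) 137 - 99264 = - \frac{411}{16} - 99264 = - \frac{1588635}{16}$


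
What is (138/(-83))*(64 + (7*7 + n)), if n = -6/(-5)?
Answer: -78798/415 ≈ -189.87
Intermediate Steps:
n = 6/5 (n = -6*(-⅕) = 6/5 ≈ 1.2000)
(138/(-83))*(64 + (7*7 + n)) = (138/(-83))*(64 + (7*7 + 6/5)) = (138*(-1/83))*(64 + (49 + 6/5)) = -138*(64 + 251/5)/83 = -138/83*571/5 = -78798/415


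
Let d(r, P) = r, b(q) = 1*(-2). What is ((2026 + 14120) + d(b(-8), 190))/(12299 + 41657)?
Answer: 4036/13489 ≈ 0.29921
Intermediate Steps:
b(q) = -2
((2026 + 14120) + d(b(-8), 190))/(12299 + 41657) = ((2026 + 14120) - 2)/(12299 + 41657) = (16146 - 2)/53956 = 16144*(1/53956) = 4036/13489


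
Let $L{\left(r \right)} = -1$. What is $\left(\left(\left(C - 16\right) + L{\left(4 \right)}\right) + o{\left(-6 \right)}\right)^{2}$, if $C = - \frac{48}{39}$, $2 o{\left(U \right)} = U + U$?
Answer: $\frac{99225}{169} \approx 587.13$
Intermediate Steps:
$o{\left(U \right)} = U$ ($o{\left(U \right)} = \frac{U + U}{2} = \frac{2 U}{2} = U$)
$C = - \frac{16}{13}$ ($C = \left(-48\right) \frac{1}{39} = - \frac{16}{13} \approx -1.2308$)
$\left(\left(\left(C - 16\right) + L{\left(4 \right)}\right) + o{\left(-6 \right)}\right)^{2} = \left(\left(\left(- \frac{16}{13} - 16\right) - 1\right) - 6\right)^{2} = \left(\left(- \frac{224}{13} - 1\right) - 6\right)^{2} = \left(- \frac{237}{13} - 6\right)^{2} = \left(- \frac{315}{13}\right)^{2} = \frac{99225}{169}$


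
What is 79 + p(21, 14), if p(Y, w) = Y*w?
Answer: 373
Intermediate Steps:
79 + p(21, 14) = 79 + 21*14 = 79 + 294 = 373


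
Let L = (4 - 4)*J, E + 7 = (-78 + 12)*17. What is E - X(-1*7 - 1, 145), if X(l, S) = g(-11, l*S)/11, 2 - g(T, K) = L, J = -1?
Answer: -12421/11 ≈ -1129.2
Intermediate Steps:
E = -1129 (E = -7 + (-78 + 12)*17 = -7 - 66*17 = -7 - 1122 = -1129)
L = 0 (L = (4 - 4)*(-1) = 0*(-1) = 0)
g(T, K) = 2 (g(T, K) = 2 - 1*0 = 2 + 0 = 2)
X(l, S) = 2/11
E - X(-1*7 - 1, 145) = -1129 - 1*2/11 = -1129 - 2/11 = -12421/11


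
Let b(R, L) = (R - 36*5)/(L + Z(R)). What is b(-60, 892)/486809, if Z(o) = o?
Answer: -15/25314068 ≈ -5.9256e-7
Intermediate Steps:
b(R, L) = (-180 + R)/(L + R) (b(R, L) = (R - 36*5)/(L + R) = (R - 180)/(L + R) = (-180 + R)/(L + R))
b(-60, 892)/486809 = ((-180 - 60)/(892 - 60))/486809 = (-240/832)*(1/486809) = ((1/832)*(-240))*(1/486809) = -15/52*1/486809 = -15/25314068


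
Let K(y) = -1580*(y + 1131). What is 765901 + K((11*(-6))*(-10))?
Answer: -2063879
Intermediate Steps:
K(y) = -1786980 - 1580*y (K(y) = -1580*(1131 + y) = -1786980 - 1580*y)
765901 + K((11*(-6))*(-10)) = 765901 + (-1786980 - 1580*11*(-6)*(-10)) = 765901 + (-1786980 - (-104280)*(-10)) = 765901 + (-1786980 - 1580*660) = 765901 + (-1786980 - 1042800) = 765901 - 2829780 = -2063879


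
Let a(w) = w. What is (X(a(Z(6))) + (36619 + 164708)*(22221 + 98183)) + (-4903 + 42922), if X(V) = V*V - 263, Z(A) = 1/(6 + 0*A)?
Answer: 872662099105/36 ≈ 2.4241e+10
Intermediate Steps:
Z(A) = ⅙ (Z(A) = 1/(6 + 0) = 1/6 = ⅙)
X(V) = -263 + V² (X(V) = V² - 263 = -263 + V²)
(X(a(Z(6))) + (36619 + 164708)*(22221 + 98183)) + (-4903 + 42922) = ((-263 + (⅙)²) + (36619 + 164708)*(22221 + 98183)) + (-4903 + 42922) = ((-263 + 1/36) + 201327*120404) + 38019 = (-9467/36 + 24240576108) + 38019 = 872660730421/36 + 38019 = 872662099105/36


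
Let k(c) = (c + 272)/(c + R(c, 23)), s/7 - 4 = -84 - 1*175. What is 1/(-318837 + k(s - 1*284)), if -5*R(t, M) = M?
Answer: -3456/1101897677 ≈ -3.1364e-6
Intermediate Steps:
s = -1785 (s = 28 + 7*(-84 - 1*175) = 28 + 7*(-84 - 175) = 28 + 7*(-259) = 28 - 1813 = -1785)
R(t, M) = -M/5
k(c) = (272 + c)/(-23/5 + c) (k(c) = (c + 272)/(c - ⅕*23) = (272 + c)/(c - 23/5) = (272 + c)/(-23/5 + c))
1/(-318837 + k(s - 1*284)) = 1/(-318837 + 5*(272 + (-1785 - 1*284))/(-23 + 5*(-1785 - 1*284))) = 1/(-318837 + 5*(272 + (-1785 - 284))/(-23 + 5*(-1785 - 284))) = 1/(-318837 + 5*(272 - 2069)/(-23 + 5*(-2069))) = 1/(-318837 + 5*(-1797)/(-23 - 10345)) = 1/(-318837 + 5*(-1797)/(-10368)) = 1/(-318837 + 5*(-1/10368)*(-1797)) = 1/(-318837 + 2995/3456) = 1/(-1101897677/3456) = -3456/1101897677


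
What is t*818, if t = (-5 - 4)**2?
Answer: 66258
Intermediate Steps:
t = 81 (t = (-9)**2 = 81)
t*818 = 81*818 = 66258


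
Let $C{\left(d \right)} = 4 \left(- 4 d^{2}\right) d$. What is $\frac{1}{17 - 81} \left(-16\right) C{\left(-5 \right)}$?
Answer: $500$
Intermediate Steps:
$C{\left(d \right)} = - 16 d^{3}$ ($C{\left(d \right)} = - 16 d^{2} d = - 16 d^{3}$)
$\frac{1}{17 - 81} \left(-16\right) C{\left(-5 \right)} = \frac{1}{17 - 81} \left(-16\right) \left(- 16 \left(-5\right)^{3}\right) = \frac{1}{-64} \left(-16\right) \left(\left(-16\right) \left(-125\right)\right) = \left(- \frac{1}{64}\right) \left(-16\right) 2000 = \frac{1}{4} \cdot 2000 = 500$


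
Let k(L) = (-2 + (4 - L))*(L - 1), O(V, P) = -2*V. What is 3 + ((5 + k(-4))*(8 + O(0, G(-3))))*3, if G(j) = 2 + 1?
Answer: -597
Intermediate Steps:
G(j) = 3
k(L) = (-1 + L)*(2 - L) (k(L) = (2 - L)*(-1 + L) = (-1 + L)*(2 - L))
3 + ((5 + k(-4))*(8 + O(0, G(-3))))*3 = 3 + ((5 + (-2 - 1*(-4)**2 + 3*(-4)))*(8 - 2*0))*3 = 3 + ((5 + (-2 - 1*16 - 12))*(8 + 0))*3 = 3 + ((5 + (-2 - 16 - 12))*8)*3 = 3 + ((5 - 30)*8)*3 = 3 - 25*8*3 = 3 - 200*3 = 3 - 600 = -597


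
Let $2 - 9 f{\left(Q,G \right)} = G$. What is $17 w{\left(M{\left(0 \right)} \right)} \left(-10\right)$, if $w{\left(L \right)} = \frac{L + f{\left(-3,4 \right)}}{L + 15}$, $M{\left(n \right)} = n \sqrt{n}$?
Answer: $\frac{68}{27} \approx 2.5185$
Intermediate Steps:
$f{\left(Q,G \right)} = \frac{2}{9} - \frac{G}{9}$
$M{\left(n \right)} = n^{\frac{3}{2}}$
$w{\left(L \right)} = \frac{- \frac{2}{9} + L}{15 + L}$ ($w{\left(L \right)} = \frac{L + \left(\frac{2}{9} - \frac{4}{9}\right)}{L + 15} = \frac{L + \left(\frac{2}{9} - \frac{4}{9}\right)}{15 + L} = \frac{L - \frac{2}{9}}{15 + L} = \frac{- \frac{2}{9} + L}{15 + L}$)
$17 w{\left(M{\left(0 \right)} \right)} \left(-10\right) = 17 \frac{- \frac{2}{9} + 0^{\frac{3}{2}}}{15 + 0^{\frac{3}{2}}} \left(-10\right) = 17 \frac{- \frac{2}{9} + 0}{15 + 0} \left(-10\right) = 17 \cdot \frac{1}{15} \left(- \frac{2}{9}\right) \left(-10\right) = 17 \left(- \frac{2}{135}\right) \left(-10\right) = \left(- \frac{34}{135}\right) \left(-10\right) = \frac{68}{27}$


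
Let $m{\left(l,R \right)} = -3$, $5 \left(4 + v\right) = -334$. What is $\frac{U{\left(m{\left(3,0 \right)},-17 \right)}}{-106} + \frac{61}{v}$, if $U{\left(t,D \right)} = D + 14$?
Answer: $- \frac{7817}{9381} \approx -0.83328$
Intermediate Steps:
$v = - \frac{354}{5}$ ($v = -4 + \frac{1}{5} \left(-334\right) = -4 - \frac{334}{5} = - \frac{354}{5} \approx -70.8$)
$U{\left(t,D \right)} = 14 + D$
$\frac{U{\left(m{\left(3,0 \right)},-17 \right)}}{-106} + \frac{61}{v} = \frac{14 - 17}{-106} + \frac{61}{- \frac{354}{5}} = \left(-3\right) \left(- \frac{1}{106}\right) + 61 \left(- \frac{5}{354}\right) = \frac{3}{106} - \frac{305}{354} = - \frac{7817}{9381}$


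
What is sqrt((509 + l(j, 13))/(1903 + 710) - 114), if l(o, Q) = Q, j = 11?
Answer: 4*I*sqrt(5395845)/871 ≈ 10.668*I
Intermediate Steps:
sqrt((509 + l(j, 13))/(1903 + 710) - 114) = sqrt((509 + 13)/(1903 + 710) - 114) = sqrt(522/2613 - 114) = sqrt(522*(1/2613) - 114) = sqrt(174/871 - 114) = sqrt(-99120/871) = 4*I*sqrt(5395845)/871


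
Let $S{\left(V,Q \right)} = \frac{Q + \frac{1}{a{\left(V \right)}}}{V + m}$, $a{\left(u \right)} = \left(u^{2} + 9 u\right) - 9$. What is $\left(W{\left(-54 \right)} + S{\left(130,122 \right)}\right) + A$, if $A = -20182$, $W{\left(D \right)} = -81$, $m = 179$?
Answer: $- \frac{37694179948}{1860283} \approx -20263.0$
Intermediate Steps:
$a{\left(u \right)} = -9 + u^{2} + 9 u$
$S{\left(V,Q \right)} = \frac{Q + \frac{1}{-9 + V^{2} + 9 V}}{179 + V}$ ($S{\left(V,Q \right)} = \frac{Q + \frac{1}{-9 + V^{2} + 9 V}}{V + 179} = \frac{Q + \frac{1}{-9 + V^{2} + 9 V}}{179 + V}$)
$\left(W{\left(-54 \right)} + S{\left(130,122 \right)}\right) + A = \left(-81 + \frac{1 + 122 \left(-9 + 130^{2} + 9 \cdot 130\right)}{\left(179 + 130\right) \left(-9 + 130^{2} + 9 \cdot 130\right)}\right) - 20182 = \left(-81 + \frac{1 + 122 \left(-9 + 16900 + 1170\right)}{309 \left(-9 + 16900 + 1170\right)}\right) - 20182 = \left(-81 + \frac{1 + 122 \cdot 18061}{309 \cdot 18061}\right) - 20182 = \left(-81 + \frac{1}{309} \cdot \frac{1}{18061} \left(1 + 2203442\right)\right) - 20182 = \left(-81 + \frac{1}{309} \cdot \frac{1}{18061} \cdot 2203443\right) - 20182 = \left(-81 + \frac{734481}{1860283}\right) - 20182 = - \frac{149948442}{1860283} - 20182 = - \frac{37694179948}{1860283}$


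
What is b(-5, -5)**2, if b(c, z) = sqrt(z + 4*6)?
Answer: 19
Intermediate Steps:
b(c, z) = sqrt(24 + z) (b(c, z) = sqrt(z + 24) = sqrt(24 + z))
b(-5, -5)**2 = (sqrt(24 - 5))**2 = (sqrt(19))**2 = 19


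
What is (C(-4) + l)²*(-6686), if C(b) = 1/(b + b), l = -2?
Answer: -966127/32 ≈ -30191.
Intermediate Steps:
C(b) = 1/(2*b)
(C(-4) + l)²*(-6686) = ((½)/(-4) - 2)²*(-6686) = ((½)*(-¼) - 2)²*(-6686) = (-⅛ - 2)²*(-6686) = (-17/8)²*(-6686) = (289/64)*(-6686) = -966127/32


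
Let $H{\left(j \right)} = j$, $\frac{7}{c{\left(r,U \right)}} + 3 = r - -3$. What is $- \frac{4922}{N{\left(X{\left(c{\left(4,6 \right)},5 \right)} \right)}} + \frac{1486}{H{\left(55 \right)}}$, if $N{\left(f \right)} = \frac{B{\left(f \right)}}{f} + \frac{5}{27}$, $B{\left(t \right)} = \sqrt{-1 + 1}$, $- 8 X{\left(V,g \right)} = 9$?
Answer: $- \frac{1460348}{55} \approx -26552.0$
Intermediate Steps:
$c{\left(r,U \right)} = \frac{7}{r}$ ($c{\left(r,U \right)} = \frac{7}{-3 + \left(r - -3\right)} = \frac{7}{-3 + \left(r + 3\right)} = \frac{7}{-3 + \left(3 + r\right)} = \frac{7}{r}$)
$X{\left(V,g \right)} = - \frac{9}{8}$ ($X{\left(V,g \right)} = \left(- \frac{1}{8}\right) 9 = - \frac{9}{8}$)
$B{\left(t \right)} = 0$ ($B{\left(t \right)} = \sqrt{0} = 0$)
$N{\left(f \right)} = \frac{5}{27}$ ($N{\left(f \right)} = \frac{0}{f} + \frac{5}{27} = 0 + 5 \cdot \frac{1}{27} = 0 + \frac{5}{27} = \frac{5}{27}$)
$- \frac{4922}{N{\left(X{\left(c{\left(4,6 \right)},5 \right)} \right)}} + \frac{1486}{H{\left(55 \right)}} = - \frac{4922}{\frac{5}{27}} + \frac{1486}{55} = \left(-4922\right) \frac{27}{5} + 1486 \cdot \frac{1}{55} = - \frac{132894}{5} + \frac{1486}{55} = - \frac{1460348}{55}$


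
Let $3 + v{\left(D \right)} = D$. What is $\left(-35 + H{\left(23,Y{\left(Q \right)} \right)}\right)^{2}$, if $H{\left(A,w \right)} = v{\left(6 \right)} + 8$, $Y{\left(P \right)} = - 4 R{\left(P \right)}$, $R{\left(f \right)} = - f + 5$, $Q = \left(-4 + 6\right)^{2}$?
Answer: $576$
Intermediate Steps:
$v{\left(D \right)} = -3 + D$
$Q = 4$ ($Q = 2^{2} = 4$)
$R{\left(f \right)} = 5 - f$
$Y{\left(P \right)} = -20 + 4 P$ ($Y{\left(P \right)} = - 4 \left(5 - P\right) = -20 + 4 P$)
$H{\left(A,w \right)} = 11$ ($H{\left(A,w \right)} = \left(-3 + 6\right) + 8 = 3 + 8 = 11$)
$\left(-35 + H{\left(23,Y{\left(Q \right)} \right)}\right)^{2} = \left(-35 + 11\right)^{2} = \left(-24\right)^{2} = 576$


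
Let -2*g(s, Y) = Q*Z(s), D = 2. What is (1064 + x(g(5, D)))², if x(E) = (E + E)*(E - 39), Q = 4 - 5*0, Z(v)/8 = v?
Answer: 404170816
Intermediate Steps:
Z(v) = 8*v
Q = 4 (Q = 4 + 0 = 4)
g(s, Y) = -16*s (g(s, Y) = -2*8*s = -16*s)
x(E) = 2*E*(-39 + E) (x(E) = (2*E)*(-39 + E) = 2*E*(-39 + E))
(1064 + x(g(5, D)))² = (1064 + 2*(-16*5)*(-39 - 16*5))² = (1064 + 2*(-80)*(-39 - 80))² = (1064 + 2*(-80)*(-119))² = (1064 + 19040)² = 20104² = 404170816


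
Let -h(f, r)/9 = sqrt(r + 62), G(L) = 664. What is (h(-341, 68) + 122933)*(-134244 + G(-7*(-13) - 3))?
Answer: -16421390140 + 1202220*sqrt(130) ≈ -1.6408e+10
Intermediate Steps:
h(f, r) = -9*sqrt(62 + r) (h(f, r) = -9*sqrt(r + 62) = -9*sqrt(62 + r))
(h(-341, 68) + 122933)*(-134244 + G(-7*(-13) - 3)) = (-9*sqrt(62 + 68) + 122933)*(-134244 + 664) = (-9*sqrt(130) + 122933)*(-133580) = (122933 - 9*sqrt(130))*(-133580) = -16421390140 + 1202220*sqrt(130)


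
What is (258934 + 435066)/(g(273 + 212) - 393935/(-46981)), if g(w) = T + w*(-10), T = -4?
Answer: -32604814000/227651839 ≈ -143.22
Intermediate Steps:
g(w) = -4 - 10*w (g(w) = -4 + w*(-10) = -4 - 10*w)
(258934 + 435066)/(g(273 + 212) - 393935/(-46981)) = (258934 + 435066)/((-4 - 10*(273 + 212)) - 393935/(-46981)) = 694000/((-4 - 10*485) - 393935*(-1/46981)) = 694000/((-4 - 4850) + 393935/46981) = 694000/(-4854 + 393935/46981) = 694000/(-227651839/46981) = 694000*(-46981/227651839) = -32604814000/227651839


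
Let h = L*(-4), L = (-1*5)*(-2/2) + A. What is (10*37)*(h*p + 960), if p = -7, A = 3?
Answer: 438080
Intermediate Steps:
L = 8 (L = (-1*5)*(-2/2) + 3 = -(-10)/2 + 3 = -5*(-1) + 3 = 5 + 3 = 8)
h = -32 (h = 8*(-4) = -32)
(10*37)*(h*p + 960) = (10*37)*(-32*(-7) + 960) = 370*(224 + 960) = 370*1184 = 438080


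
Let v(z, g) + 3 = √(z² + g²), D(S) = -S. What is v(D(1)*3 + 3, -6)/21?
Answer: ⅐ ≈ 0.14286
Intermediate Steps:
v(z, g) = -3 + √(g² + z²) (v(z, g) = -3 + √(z² + g²) = -3 + √(g² + z²))
v(D(1)*3 + 3, -6)/21 = (-3 + √((-6)² + (-1*1*3 + 3)²))/21 = (-3 + √(36 + (-1*3 + 3)²))*(1/21) = (-3 + √(36 + (-3 + 3)²))*(1/21) = (-3 + √(36 + 0²))*(1/21) = (-3 + √(36 + 0))*(1/21) = (-3 + √36)*(1/21) = (-3 + 6)*(1/21) = 3*(1/21) = ⅐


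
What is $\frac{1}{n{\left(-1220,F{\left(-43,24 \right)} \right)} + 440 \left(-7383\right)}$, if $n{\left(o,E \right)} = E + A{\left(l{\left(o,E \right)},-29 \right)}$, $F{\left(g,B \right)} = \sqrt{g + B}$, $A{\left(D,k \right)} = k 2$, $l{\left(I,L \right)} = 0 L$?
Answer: $- \frac{3248578}{10553259022103} - \frac{i \sqrt{19}}{10553259022103} \approx -3.0783 \cdot 10^{-7} - 4.1304 \cdot 10^{-13} i$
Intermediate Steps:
$l{\left(I,L \right)} = 0$
$A{\left(D,k \right)} = 2 k$
$F{\left(g,B \right)} = \sqrt{B + g}$
$n{\left(o,E \right)} = -58 + E$ ($n{\left(o,E \right)} = E + 2 \left(-29\right) = E - 58 = -58 + E$)
$\frac{1}{n{\left(-1220,F{\left(-43,24 \right)} \right)} + 440 \left(-7383\right)} = \frac{1}{\left(-58 + \sqrt{24 - 43}\right) + 440 \left(-7383\right)} = \frac{1}{\left(-58 + \sqrt{-19}\right) - 3248520} = \frac{1}{\left(-58 + i \sqrt{19}\right) - 3248520} = \frac{1}{-3248578 + i \sqrt{19}}$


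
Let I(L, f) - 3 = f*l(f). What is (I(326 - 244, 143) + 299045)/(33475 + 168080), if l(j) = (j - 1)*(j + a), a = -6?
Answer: 22822/1493 ≈ 15.286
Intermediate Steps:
l(j) = (-1 + j)*(-6 + j) (l(j) = (j - 1)*(j - 6) = (-1 + j)*(-6 + j))
I(L, f) = 3 + f*(6 + f² - 7*f)
(I(326 - 244, 143) + 299045)/(33475 + 168080) = ((3 + 143*(6 + 143² - 7*143)) + 299045)/(33475 + 168080) = ((3 + 143*(6 + 20449 - 1001)) + 299045)/201555 = ((3 + 143*19454) + 299045)*(1/201555) = ((3 + 2781922) + 299045)*(1/201555) = (2781925 + 299045)*(1/201555) = 3080970*(1/201555) = 22822/1493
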